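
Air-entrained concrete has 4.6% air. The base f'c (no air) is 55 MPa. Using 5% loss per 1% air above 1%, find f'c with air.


Strength loss = (4.6 - 1) * 5 = 18.0%
f'c = 55 * (1 - 18.0/100)
= 45.1 MPa

45.1


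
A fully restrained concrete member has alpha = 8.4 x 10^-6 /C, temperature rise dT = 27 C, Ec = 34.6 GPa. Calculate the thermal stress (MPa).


sigma = alpha * dT * Ec
= 8.4e-6 * 27 * 34.6 * 1000
= 7.847 MPa

7.847


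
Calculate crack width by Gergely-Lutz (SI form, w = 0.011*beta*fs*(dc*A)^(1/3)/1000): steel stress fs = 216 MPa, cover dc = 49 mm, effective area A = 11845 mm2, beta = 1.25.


w = 0.011 * beta * fs * (dc * A)^(1/3) / 1000
= 0.011 * 1.25 * 216 * (49 * 11845)^(1/3) / 1000
= 0.248 mm

0.248


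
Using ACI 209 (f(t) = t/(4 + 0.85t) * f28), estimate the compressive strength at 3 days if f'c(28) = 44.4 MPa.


f(3) = 3 / (4 + 0.85 * 3) * 44.4
= 3 / 6.55 * 44.4
= 20.34 MPa

20.34


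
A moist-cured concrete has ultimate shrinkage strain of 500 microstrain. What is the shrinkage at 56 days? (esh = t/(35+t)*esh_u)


esh(56) = 56 / (35 + 56) * 500
= 56 / 91 * 500
= 307.7 microstrain

307.7


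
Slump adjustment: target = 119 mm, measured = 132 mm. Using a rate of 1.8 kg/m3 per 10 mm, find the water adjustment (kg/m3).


Difference = 119 - 132 = -13 mm
Water adjustment = -13 * 1.8 / 10 = -2.3 kg/m3

-2.3


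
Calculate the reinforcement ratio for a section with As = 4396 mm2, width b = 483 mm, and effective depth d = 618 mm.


rho = As / (b * d)
= 4396 / (483 * 618)
= 0.0147

0.0147


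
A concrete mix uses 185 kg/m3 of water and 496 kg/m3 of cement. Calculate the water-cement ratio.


w/c = water / cement
w/c = 185 / 496 = 0.373

0.373


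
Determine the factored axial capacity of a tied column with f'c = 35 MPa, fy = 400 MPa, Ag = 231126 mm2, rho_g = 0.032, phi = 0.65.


Ast = rho * Ag = 0.032 * 231126 = 7396.032 mm2
phi*Pn = 0.65 * 0.80 * (0.85 * 35 * (231126 - 7396.032) + 400 * 7396.032) / 1000
= 4999.48 kN

4999.48


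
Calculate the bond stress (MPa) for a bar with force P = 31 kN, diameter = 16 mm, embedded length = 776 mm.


u = P / (pi * db * ld)
= 31 * 1000 / (pi * 16 * 776)
= 0.795 MPa

0.795


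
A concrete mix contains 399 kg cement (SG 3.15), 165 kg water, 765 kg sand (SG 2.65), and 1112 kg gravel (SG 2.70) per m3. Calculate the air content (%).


Vol cement = 399 / (3.15 * 1000) = 0.126667 m3
Vol water = 165 / 1000 = 0.165 m3
Vol sand = 765 / (2.65 * 1000) = 0.288679 m3
Vol gravel = 1112 / (2.70 * 1000) = 0.411852 m3
Total solid + water volume = 0.992198 m3
Air = (1 - 0.992198) * 100 = 0.78%

0.78


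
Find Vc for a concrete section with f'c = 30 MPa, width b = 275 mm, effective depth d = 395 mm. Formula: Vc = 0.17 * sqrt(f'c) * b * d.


Vc = 0.17 * sqrt(30) * 275 * 395 / 1000
= 101.14 kN

101.14


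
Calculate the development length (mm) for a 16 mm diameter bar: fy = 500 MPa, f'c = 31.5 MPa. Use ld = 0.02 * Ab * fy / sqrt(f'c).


Ab = pi * 16^2 / 4 = 201.062 mm2
ld = 0.02 * 201.062 * 500 / sqrt(31.5)
= 358.2 mm

358.2


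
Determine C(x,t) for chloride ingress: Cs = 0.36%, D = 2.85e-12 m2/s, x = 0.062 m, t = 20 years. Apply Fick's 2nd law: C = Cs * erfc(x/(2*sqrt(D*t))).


t_seconds = 20 * 365.25 * 24 * 3600 = 631152000.0 s
arg = 0.062 / (2 * sqrt(2.85e-12 * 631152000.0))
= 0.7309
erfc(0.7309) = 0.3013
C = 0.36 * 0.3013 = 0.1085%

0.1085


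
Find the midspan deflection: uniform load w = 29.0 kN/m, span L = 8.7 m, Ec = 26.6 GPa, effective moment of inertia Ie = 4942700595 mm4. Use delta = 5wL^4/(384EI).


Convert: L = 8.7 m = 8700 mm, Ec = 26.6 GPa = 26600 MPa
delta = 5 * 29.0 * 8700^4 / (384 * 26600 * 4942700595)
= 16.45 mm

16.45


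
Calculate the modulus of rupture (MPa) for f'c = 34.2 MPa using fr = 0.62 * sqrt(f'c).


fr = 0.62 * sqrt(34.2)
= 3.626 MPa

3.626


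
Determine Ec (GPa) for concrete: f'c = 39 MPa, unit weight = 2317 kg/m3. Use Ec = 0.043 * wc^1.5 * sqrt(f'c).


Ec = 0.043 * 2317^1.5 * sqrt(39) / 1000
= 29.95 GPa

29.95


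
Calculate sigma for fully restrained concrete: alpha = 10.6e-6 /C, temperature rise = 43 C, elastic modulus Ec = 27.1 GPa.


sigma = alpha * dT * Ec
= 10.6e-6 * 43 * 27.1 * 1000
= 12.352 MPa

12.352


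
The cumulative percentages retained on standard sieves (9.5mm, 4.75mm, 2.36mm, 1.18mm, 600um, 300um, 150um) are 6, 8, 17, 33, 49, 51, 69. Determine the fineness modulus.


FM = sum(cumulative % retained) / 100
= 233 / 100
= 2.33

2.33


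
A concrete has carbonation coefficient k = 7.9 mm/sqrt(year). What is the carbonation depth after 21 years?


depth = k * sqrt(t)
= 7.9 * sqrt(21)
= 36.2 mm

36.2


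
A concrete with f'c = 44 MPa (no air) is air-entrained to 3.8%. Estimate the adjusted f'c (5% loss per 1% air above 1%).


Strength loss = (3.8 - 1) * 5 = 14.0%
f'c = 44 * (1 - 14.0/100)
= 37.84 MPa

37.84


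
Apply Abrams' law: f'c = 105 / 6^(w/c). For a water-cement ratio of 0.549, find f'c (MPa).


f'c = 105 / 6^0.549
= 105 / 2.674
= 39.26 MPa

39.26


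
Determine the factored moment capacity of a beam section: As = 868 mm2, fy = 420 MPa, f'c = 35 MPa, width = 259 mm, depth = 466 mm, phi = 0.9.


a = As * fy / (0.85 * f'c * b)
= 868 * 420 / (0.85 * 35 * 259)
= 47.3132 mm
Mn = As * fy * (d - a/2) / 10^6
= 161.2607 kN-m
phi*Mn = 0.9 * 161.2607 = 145.13 kN-m

145.13


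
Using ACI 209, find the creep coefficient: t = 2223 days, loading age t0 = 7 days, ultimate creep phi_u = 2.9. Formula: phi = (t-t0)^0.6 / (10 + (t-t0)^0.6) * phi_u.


dt = 2223 - 7 = 2216
phi = 2216^0.6 / (10 + 2216^0.6) * 2.9
= 2.64

2.64


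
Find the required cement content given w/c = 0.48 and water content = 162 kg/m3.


Cement = water / (w/c)
= 162 / 0.48
= 337.5 kg/m3

337.5


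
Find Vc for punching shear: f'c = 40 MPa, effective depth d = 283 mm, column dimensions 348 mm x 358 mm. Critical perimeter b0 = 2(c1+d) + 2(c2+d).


b0 = 2*(348 + 283) + 2*(358 + 283) = 2544 mm
Vc = 0.33 * sqrt(40) * 2544 * 283 / 1000
= 1502.61 kN

1502.61


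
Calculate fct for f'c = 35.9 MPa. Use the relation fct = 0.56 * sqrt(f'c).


fct = 0.56 * sqrt(35.9)
= 0.56 * 5.992
= 3.355 MPa

3.355


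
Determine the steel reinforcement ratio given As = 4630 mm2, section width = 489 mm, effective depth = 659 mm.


rho = As / (b * d)
= 4630 / (489 * 659)
= 0.0144

0.0144


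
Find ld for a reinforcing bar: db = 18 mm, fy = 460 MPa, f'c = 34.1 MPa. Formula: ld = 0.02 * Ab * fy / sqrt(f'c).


Ab = pi * 18^2 / 4 = 254.469 mm2
ld = 0.02 * 254.469 * 460 / sqrt(34.1)
= 400.9 mm

400.9


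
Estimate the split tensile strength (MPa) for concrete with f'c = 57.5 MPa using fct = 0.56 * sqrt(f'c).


fct = 0.56 * sqrt(57.5)
= 0.56 * 7.583
= 4.246 MPa

4.246


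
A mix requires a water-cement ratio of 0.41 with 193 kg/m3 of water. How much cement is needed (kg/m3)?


Cement = water / (w/c)
= 193 / 0.41
= 470.7 kg/m3

470.7


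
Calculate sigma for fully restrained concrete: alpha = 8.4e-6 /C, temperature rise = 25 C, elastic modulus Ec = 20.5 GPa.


sigma = alpha * dT * Ec
= 8.4e-6 * 25 * 20.5 * 1000
= 4.305 MPa

4.305


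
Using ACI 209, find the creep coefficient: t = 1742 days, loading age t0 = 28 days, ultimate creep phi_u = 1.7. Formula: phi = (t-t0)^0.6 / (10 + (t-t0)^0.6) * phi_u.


dt = 1742 - 28 = 1714
phi = 1714^0.6 / (10 + 1714^0.6) * 1.7
= 1.525

1.525


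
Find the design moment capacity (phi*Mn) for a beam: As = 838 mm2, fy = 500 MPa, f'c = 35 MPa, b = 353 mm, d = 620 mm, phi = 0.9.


a = As * fy / (0.85 * f'c * b)
= 838 * 500 / (0.85 * 35 * 353)
= 39.8981 mm
Mn = As * fy * (d - a/2) / 10^6
= 251.4213 kN-m
phi*Mn = 0.9 * 251.4213 = 226.28 kN-m

226.28


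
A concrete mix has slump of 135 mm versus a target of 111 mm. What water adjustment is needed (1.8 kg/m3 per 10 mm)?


Difference = 111 - 135 = -24 mm
Water adjustment = -24 * 1.8 / 10 = -4.3 kg/m3

-4.3


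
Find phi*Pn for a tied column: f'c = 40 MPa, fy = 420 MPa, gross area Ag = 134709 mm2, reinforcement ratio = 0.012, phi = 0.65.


Ast = rho * Ag = 0.012 * 134709 = 1616.508 mm2
phi*Pn = 0.65 * 0.80 * (0.85 * 40 * (134709 - 1616.508) + 420 * 1616.508) / 1000
= 2706.12 kN

2706.12


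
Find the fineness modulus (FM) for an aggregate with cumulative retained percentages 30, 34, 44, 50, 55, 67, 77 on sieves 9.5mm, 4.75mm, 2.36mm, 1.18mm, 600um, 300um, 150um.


FM = sum(cumulative % retained) / 100
= 357 / 100
= 3.57

3.57


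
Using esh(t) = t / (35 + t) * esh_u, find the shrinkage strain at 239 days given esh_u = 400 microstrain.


esh(239) = 239 / (35 + 239) * 400
= 239 / 274 * 400
= 348.9 microstrain

348.9


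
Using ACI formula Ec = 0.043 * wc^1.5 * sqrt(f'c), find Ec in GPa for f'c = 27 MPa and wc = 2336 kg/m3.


Ec = 0.043 * 2336^1.5 * sqrt(27) / 1000
= 25.23 GPa

25.23


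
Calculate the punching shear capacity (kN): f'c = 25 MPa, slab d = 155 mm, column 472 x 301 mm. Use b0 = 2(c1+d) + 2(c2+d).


b0 = 2*(472 + 155) + 2*(301 + 155) = 2166 mm
Vc = 0.33 * sqrt(25) * 2166 * 155 / 1000
= 553.95 kN

553.95


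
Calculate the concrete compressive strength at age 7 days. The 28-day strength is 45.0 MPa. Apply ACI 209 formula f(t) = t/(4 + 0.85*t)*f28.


f(7) = 7 / (4 + 0.85 * 7) * 45.0
= 7 / 9.95 * 45.0
= 31.66 MPa

31.66


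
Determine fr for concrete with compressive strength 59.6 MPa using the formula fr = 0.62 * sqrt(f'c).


fr = 0.62 * sqrt(59.6)
= 4.786 MPa

4.786


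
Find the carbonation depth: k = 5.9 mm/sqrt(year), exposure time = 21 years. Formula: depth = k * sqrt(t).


depth = k * sqrt(t)
= 5.9 * sqrt(21)
= 27.04 mm

27.04


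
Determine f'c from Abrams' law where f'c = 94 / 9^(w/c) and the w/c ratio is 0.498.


f'c = 94 / 9^0.498
= 94 / 2.987
= 31.47 MPa

31.47


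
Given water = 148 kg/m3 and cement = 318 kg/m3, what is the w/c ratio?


w/c = water / cement
w/c = 148 / 318 = 0.465

0.465


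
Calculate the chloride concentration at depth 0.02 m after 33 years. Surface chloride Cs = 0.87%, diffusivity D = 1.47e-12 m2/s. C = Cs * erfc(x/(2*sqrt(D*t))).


t_seconds = 33 * 365.25 * 24 * 3600 = 1041400800.0 s
arg = 0.02 / (2 * sqrt(1.47e-12 * 1041400800.0))
= 0.2556
erfc(0.2556) = 0.7178
C = 0.87 * 0.7178 = 0.6245%

0.6245


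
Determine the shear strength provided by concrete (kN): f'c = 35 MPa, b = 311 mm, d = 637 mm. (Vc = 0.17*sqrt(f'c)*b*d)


Vc = 0.17 * sqrt(35) * 311 * 637 / 1000
= 199.24 kN

199.24


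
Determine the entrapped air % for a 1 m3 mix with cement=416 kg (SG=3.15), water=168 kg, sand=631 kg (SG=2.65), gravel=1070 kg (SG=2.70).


Vol cement = 416 / (3.15 * 1000) = 0.132063 m3
Vol water = 168 / 1000 = 0.168 m3
Vol sand = 631 / (2.65 * 1000) = 0.238113 m3
Vol gravel = 1070 / (2.70 * 1000) = 0.396296 m3
Total solid + water volume = 0.934473 m3
Air = (1 - 0.934473) * 100 = 6.55%

6.55


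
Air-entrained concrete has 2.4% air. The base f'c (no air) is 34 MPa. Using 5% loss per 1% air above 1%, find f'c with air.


Strength loss = (2.4 - 1) * 5 = 7.0%
f'c = 34 * (1 - 7.0/100)
= 31.62 MPa

31.62


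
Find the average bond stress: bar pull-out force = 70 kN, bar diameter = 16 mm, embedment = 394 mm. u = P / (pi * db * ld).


u = P / (pi * db * ld)
= 70 * 1000 / (pi * 16 * 394)
= 3.535 MPa

3.535


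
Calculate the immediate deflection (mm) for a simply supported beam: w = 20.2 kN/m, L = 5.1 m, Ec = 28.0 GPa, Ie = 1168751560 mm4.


Convert: L = 5.1 m = 5100 mm, Ec = 28.0 GPa = 28000 MPa
delta = 5 * 20.2 * 5100^4 / (384 * 28000 * 1168751560)
= 5.44 mm

5.44


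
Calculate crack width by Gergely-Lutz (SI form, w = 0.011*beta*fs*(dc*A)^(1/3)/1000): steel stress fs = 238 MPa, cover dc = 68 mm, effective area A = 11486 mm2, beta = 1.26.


w = 0.011 * beta * fs * (dc * A)^(1/3) / 1000
= 0.011 * 1.26 * 238 * (68 * 11486)^(1/3) / 1000
= 0.304 mm

0.304


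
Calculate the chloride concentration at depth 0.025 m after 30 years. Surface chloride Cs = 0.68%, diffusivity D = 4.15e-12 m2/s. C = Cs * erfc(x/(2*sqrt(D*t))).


t_seconds = 30 * 365.25 * 24 * 3600 = 946728000.0 s
arg = 0.025 / (2 * sqrt(4.15e-12 * 946728000.0))
= 0.1994
erfc(0.1994) = 0.7779
C = 0.68 * 0.7779 = 0.529%

0.529


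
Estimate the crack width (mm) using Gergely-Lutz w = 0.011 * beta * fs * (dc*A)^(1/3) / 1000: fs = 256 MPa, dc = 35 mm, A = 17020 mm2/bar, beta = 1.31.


w = 0.011 * beta * fs * (dc * A)^(1/3) / 1000
= 0.011 * 1.31 * 256 * (35 * 17020)^(1/3) / 1000
= 0.31 mm

0.31


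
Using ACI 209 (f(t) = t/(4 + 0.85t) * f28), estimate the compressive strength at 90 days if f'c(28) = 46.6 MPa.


f(90) = 90 / (4 + 0.85 * 90) * 46.6
= 90 / 80.5 * 46.6
= 52.1 MPa

52.1


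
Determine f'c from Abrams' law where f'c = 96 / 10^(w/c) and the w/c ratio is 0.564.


f'c = 96 / 10^0.564
= 96 / 3.664
= 26.2 MPa

26.2


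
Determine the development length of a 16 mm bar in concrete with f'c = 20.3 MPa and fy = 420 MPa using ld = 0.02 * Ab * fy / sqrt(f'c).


Ab = pi * 16^2 / 4 = 201.062 mm2
ld = 0.02 * 201.062 * 420 / sqrt(20.3)
= 374.9 mm

374.9


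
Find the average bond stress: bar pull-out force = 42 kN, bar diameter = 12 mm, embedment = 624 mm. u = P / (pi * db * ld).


u = P / (pi * db * ld)
= 42 * 1000 / (pi * 12 * 624)
= 1.785 MPa

1.785


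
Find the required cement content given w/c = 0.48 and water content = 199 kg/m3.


Cement = water / (w/c)
= 199 / 0.48
= 414.6 kg/m3

414.6


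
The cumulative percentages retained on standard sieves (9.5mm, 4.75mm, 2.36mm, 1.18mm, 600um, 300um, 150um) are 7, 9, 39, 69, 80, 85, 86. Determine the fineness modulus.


FM = sum(cumulative % retained) / 100
= 375 / 100
= 3.75

3.75


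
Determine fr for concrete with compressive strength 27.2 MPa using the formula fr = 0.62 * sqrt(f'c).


fr = 0.62 * sqrt(27.2)
= 3.234 MPa

3.234


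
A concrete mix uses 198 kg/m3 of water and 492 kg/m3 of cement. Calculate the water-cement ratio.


w/c = water / cement
w/c = 198 / 492 = 0.402

0.402


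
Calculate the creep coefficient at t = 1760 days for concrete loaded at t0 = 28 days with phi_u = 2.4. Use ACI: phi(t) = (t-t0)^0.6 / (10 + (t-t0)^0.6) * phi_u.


dt = 1760 - 28 = 1732
phi = 1732^0.6 / (10 + 1732^0.6) * 2.4
= 2.154

2.154


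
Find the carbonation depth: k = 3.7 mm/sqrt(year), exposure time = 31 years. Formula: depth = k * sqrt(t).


depth = k * sqrt(t)
= 3.7 * sqrt(31)
= 20.6 mm

20.6


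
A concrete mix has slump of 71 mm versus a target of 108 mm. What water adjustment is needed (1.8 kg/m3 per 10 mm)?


Difference = 108 - 71 = 37 mm
Water adjustment = 37 * 1.8 / 10 = 6.7 kg/m3

6.7


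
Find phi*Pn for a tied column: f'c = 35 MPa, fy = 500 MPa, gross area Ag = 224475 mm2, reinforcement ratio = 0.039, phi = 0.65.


Ast = rho * Ag = 0.039 * 224475 = 8754.525 mm2
phi*Pn = 0.65 * 0.80 * (0.85 * 35 * (224475 - 8754.525) + 500 * 8754.525) / 1000
= 5613.37 kN

5613.37


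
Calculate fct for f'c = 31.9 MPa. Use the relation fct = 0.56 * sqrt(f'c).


fct = 0.56 * sqrt(31.9)
= 0.56 * 5.648
= 3.163 MPa

3.163


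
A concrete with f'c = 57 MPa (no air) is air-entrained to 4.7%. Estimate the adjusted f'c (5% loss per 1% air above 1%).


Strength loss = (4.7 - 1) * 5 = 18.5%
f'c = 57 * (1 - 18.5/100)
= 46.45 MPa

46.45


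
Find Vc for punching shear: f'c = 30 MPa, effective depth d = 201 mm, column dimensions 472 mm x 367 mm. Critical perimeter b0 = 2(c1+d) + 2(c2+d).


b0 = 2*(472 + 201) + 2*(367 + 201) = 2482 mm
Vc = 0.33 * sqrt(30) * 2482 * 201 / 1000
= 901.72 kN

901.72


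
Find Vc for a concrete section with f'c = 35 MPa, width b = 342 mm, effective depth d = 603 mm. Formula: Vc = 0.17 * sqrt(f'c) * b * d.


Vc = 0.17 * sqrt(35) * 342 * 603 / 1000
= 207.41 kN

207.41


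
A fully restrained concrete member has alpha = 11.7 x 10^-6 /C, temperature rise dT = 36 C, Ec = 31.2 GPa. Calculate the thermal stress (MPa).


sigma = alpha * dT * Ec
= 11.7e-6 * 36 * 31.2 * 1000
= 13.141 MPa

13.141


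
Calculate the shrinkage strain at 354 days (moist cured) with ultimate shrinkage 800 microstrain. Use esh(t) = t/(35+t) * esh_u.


esh(354) = 354 / (35 + 354) * 800
= 354 / 389 * 800
= 728.0 microstrain

728.0


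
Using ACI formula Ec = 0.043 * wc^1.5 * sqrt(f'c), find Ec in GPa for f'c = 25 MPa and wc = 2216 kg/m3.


Ec = 0.043 * 2216^1.5 * sqrt(25) / 1000
= 22.43 GPa

22.43


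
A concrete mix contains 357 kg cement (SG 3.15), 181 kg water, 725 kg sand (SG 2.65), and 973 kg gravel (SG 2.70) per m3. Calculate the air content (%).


Vol cement = 357 / (3.15 * 1000) = 0.113333 m3
Vol water = 181 / 1000 = 0.181 m3
Vol sand = 725 / (2.65 * 1000) = 0.273585 m3
Vol gravel = 973 / (2.70 * 1000) = 0.36037 m3
Total solid + water volume = 0.928289 m3
Air = (1 - 0.928289) * 100 = 7.17%

7.17


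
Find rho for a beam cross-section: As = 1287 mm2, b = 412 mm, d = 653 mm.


rho = As / (b * d)
= 1287 / (412 * 653)
= 0.0048

0.0048


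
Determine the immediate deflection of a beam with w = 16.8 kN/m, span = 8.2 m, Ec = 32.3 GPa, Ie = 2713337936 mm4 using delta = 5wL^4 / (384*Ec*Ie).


Convert: L = 8.2 m = 8200 mm, Ec = 32.3 GPa = 32300 MPa
delta = 5 * 16.8 * 8200^4 / (384 * 32300 * 2713337936)
= 11.28 mm

11.28


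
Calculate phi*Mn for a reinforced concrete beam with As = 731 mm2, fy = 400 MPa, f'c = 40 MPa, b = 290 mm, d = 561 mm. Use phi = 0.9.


a = As * fy / (0.85 * f'c * b)
= 731 * 400 / (0.85 * 40 * 290)
= 29.6552 mm
Mn = As * fy * (d - a/2) / 10^6
= 159.7008 kN-m
phi*Mn = 0.9 * 159.7008 = 143.73 kN-m

143.73


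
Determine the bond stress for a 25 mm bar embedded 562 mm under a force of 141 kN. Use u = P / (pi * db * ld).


u = P / (pi * db * ld)
= 141 * 1000 / (pi * 25 * 562)
= 3.194 MPa

3.194


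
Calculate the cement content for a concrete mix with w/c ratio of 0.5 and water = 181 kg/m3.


Cement = water / (w/c)
= 181 / 0.5
= 362.0 kg/m3

362.0


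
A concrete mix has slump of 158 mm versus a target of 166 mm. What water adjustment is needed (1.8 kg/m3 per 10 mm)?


Difference = 166 - 158 = 8 mm
Water adjustment = 8 * 1.8 / 10 = 1.4 kg/m3

1.4


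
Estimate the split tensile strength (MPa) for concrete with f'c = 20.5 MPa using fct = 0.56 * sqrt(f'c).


fct = 0.56 * sqrt(20.5)
= 0.56 * 4.528
= 2.536 MPa

2.536


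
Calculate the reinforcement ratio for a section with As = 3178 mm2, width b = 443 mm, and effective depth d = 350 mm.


rho = As / (b * d)
= 3178 / (443 * 350)
= 0.0205

0.0205


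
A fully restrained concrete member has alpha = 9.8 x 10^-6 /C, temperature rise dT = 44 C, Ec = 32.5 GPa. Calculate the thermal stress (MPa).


sigma = alpha * dT * Ec
= 9.8e-6 * 44 * 32.5 * 1000
= 14.014 MPa

14.014


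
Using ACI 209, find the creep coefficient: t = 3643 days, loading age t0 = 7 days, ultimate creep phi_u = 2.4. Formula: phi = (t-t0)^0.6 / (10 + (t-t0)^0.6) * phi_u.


dt = 3643 - 7 = 3636
phi = 3636^0.6 / (10 + 3636^0.6) * 2.4
= 2.237

2.237


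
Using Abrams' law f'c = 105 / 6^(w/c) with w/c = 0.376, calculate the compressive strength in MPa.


f'c = 105 / 6^0.376
= 105 / 1.961
= 53.53 MPa

53.53


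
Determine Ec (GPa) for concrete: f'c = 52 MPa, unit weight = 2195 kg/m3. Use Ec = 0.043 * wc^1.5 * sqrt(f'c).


Ec = 0.043 * 2195^1.5 * sqrt(52) / 1000
= 31.89 GPa

31.89


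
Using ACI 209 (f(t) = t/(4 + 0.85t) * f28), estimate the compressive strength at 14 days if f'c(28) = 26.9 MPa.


f(14) = 14 / (4 + 0.85 * 14) * 26.9
= 14 / 15.9 * 26.9
= 23.69 MPa

23.69


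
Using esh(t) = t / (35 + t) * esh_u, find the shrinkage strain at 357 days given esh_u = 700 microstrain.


esh(357) = 357 / (35 + 357) * 700
= 357 / 392 * 700
= 637.5 microstrain

637.5


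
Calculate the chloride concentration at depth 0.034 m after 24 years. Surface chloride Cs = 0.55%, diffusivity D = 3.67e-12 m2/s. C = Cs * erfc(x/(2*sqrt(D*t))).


t_seconds = 24 * 365.25 * 24 * 3600 = 757382400.0 s
arg = 0.034 / (2 * sqrt(3.67e-12 * 757382400.0))
= 0.3224
erfc(0.3224) = 0.6484
C = 0.55 * 0.6484 = 0.3566%

0.3566


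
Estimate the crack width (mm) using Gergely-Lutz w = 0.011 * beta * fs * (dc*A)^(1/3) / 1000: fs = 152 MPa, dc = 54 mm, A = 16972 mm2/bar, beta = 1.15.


w = 0.011 * beta * fs * (dc * A)^(1/3) / 1000
= 0.011 * 1.15 * 152 * (54 * 16972)^(1/3) / 1000
= 0.187 mm

0.187


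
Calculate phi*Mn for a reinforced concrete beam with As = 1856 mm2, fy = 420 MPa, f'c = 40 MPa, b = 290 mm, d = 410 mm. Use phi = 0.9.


a = As * fy / (0.85 * f'c * b)
= 1856 * 420 / (0.85 * 40 * 290)
= 79.0588 mm
Mn = As * fy * (d - a/2) / 10^6
= 288.7892 kN-m
phi*Mn = 0.9 * 288.7892 = 259.91 kN-m

259.91


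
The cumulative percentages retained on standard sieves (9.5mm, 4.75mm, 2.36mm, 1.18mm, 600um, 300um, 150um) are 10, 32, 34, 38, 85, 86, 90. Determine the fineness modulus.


FM = sum(cumulative % retained) / 100
= 375 / 100
= 3.75

3.75


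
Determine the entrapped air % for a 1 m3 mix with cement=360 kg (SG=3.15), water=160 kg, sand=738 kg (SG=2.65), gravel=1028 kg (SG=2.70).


Vol cement = 360 / (3.15 * 1000) = 0.114286 m3
Vol water = 160 / 1000 = 0.16 m3
Vol sand = 738 / (2.65 * 1000) = 0.278491 m3
Vol gravel = 1028 / (2.70 * 1000) = 0.380741 m3
Total solid + water volume = 0.933517 m3
Air = (1 - 0.933517) * 100 = 6.65%

6.65


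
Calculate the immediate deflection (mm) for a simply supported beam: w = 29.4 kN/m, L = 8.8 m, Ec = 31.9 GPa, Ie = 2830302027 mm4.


Convert: L = 8.8 m = 8800 mm, Ec = 31.9 GPa = 31900 MPa
delta = 5 * 29.4 * 8800^4 / (384 * 31900 * 2830302027)
= 25.43 mm

25.43


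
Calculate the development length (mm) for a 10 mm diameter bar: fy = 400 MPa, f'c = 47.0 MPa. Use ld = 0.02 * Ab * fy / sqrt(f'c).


Ab = pi * 10^2 / 4 = 78.54 mm2
ld = 0.02 * 78.54 * 400 / sqrt(47.0)
= 91.6 mm

91.6


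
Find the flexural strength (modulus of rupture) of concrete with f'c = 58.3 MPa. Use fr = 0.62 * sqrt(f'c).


fr = 0.62 * sqrt(58.3)
= 4.734 MPa

4.734


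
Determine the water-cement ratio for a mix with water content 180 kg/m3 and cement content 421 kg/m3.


w/c = water / cement
w/c = 180 / 421 = 0.428

0.428


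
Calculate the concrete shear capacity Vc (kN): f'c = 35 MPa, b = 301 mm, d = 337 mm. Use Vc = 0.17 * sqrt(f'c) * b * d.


Vc = 0.17 * sqrt(35) * 301 * 337 / 1000
= 102.02 kN

102.02


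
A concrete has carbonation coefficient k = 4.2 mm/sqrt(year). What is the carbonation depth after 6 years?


depth = k * sqrt(t)
= 4.2 * sqrt(6)
= 10.29 mm

10.29


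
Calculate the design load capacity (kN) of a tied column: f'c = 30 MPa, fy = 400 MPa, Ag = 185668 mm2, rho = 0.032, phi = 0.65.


Ast = rho * Ag = 0.032 * 185668 = 5941.376 mm2
phi*Pn = 0.65 * 0.80 * (0.85 * 30 * (185668 - 5941.376) + 400 * 5941.376) / 1000
= 3618.98 kN

3618.98


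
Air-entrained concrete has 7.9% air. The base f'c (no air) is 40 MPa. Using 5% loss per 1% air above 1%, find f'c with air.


Strength loss = (7.9 - 1) * 5 = 34.5%
f'c = 40 * (1 - 34.5/100)
= 26.2 MPa

26.2


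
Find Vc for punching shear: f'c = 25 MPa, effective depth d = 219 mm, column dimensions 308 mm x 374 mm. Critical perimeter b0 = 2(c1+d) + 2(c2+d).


b0 = 2*(308 + 219) + 2*(374 + 219) = 2240 mm
Vc = 0.33 * sqrt(25) * 2240 * 219 / 1000
= 809.42 kN

809.42


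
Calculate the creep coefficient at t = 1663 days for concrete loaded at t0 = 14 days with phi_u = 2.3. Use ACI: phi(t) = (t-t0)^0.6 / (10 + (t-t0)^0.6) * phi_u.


dt = 1663 - 14 = 1649
phi = 1649^0.6 / (10 + 1649^0.6) * 2.3
= 2.058

2.058


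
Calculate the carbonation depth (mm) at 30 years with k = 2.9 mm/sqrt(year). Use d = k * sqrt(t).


depth = k * sqrt(t)
= 2.9 * sqrt(30)
= 15.88 mm

15.88


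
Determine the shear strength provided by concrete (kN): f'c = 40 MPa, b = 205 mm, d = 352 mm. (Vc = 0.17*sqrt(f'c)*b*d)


Vc = 0.17 * sqrt(40) * 205 * 352 / 1000
= 77.58 kN

77.58


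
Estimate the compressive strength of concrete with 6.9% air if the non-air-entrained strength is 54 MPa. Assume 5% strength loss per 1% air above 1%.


Strength loss = (6.9 - 1) * 5 = 29.5%
f'c = 54 * (1 - 29.5/100)
= 38.07 MPa

38.07


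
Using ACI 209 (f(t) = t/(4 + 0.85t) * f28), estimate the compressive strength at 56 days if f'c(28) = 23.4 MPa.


f(56) = 56 / (4 + 0.85 * 56) * 23.4
= 56 / 51.6 * 23.4
= 25.4 MPa

25.4


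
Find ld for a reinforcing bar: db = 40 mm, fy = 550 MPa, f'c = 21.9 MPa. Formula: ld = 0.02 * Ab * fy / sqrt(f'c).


Ab = pi * 40^2 / 4 = 1256.637 mm2
ld = 0.02 * 1256.637 * 550 / sqrt(21.9)
= 2953.8 mm

2953.8


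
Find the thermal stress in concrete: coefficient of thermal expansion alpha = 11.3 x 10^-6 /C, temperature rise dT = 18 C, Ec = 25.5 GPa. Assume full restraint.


sigma = alpha * dT * Ec
= 11.3e-6 * 18 * 25.5 * 1000
= 5.187 MPa

5.187


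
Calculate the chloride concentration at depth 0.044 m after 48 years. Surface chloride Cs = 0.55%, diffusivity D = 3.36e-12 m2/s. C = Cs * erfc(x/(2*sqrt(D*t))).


t_seconds = 48 * 365.25 * 24 * 3600 = 1514764800.0 s
arg = 0.044 / (2 * sqrt(3.36e-12 * 1514764800.0))
= 0.3084
erfc(0.3084) = 0.6628
C = 0.55 * 0.6628 = 0.3645%

0.3645


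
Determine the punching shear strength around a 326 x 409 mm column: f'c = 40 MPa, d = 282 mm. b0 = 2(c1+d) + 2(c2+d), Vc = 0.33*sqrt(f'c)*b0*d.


b0 = 2*(326 + 282) + 2*(409 + 282) = 2598 mm
Vc = 0.33 * sqrt(40) * 2598 * 282 / 1000
= 1529.09 kN

1529.09


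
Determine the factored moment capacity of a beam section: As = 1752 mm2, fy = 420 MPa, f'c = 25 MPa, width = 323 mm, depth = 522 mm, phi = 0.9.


a = As * fy / (0.85 * f'c * b)
= 1752 * 420 / (0.85 * 25 * 323)
= 107.2067 mm
Mn = As * fy * (d - a/2) / 10^6
= 344.665 kN-m
phi*Mn = 0.9 * 344.665 = 310.2 kN-m

310.2


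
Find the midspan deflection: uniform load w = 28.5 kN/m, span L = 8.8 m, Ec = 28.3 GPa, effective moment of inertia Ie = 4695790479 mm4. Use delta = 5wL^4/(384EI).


Convert: L = 8.8 m = 8800 mm, Ec = 28.3 GPa = 28300 MPa
delta = 5 * 28.5 * 8800^4 / (384 * 28300 * 4695790479)
= 16.75 mm

16.75


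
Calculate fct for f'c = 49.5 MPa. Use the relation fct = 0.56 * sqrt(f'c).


fct = 0.56 * sqrt(49.5)
= 0.56 * 7.036
= 3.94 MPa

3.94


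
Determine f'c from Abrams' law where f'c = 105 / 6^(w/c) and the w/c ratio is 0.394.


f'c = 105 / 6^0.394
= 105 / 2.026
= 51.83 MPa

51.83


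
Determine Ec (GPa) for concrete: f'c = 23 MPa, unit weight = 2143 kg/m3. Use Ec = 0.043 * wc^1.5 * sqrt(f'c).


Ec = 0.043 * 2143^1.5 * sqrt(23) / 1000
= 20.46 GPa

20.46


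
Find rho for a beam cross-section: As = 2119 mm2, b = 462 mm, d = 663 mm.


rho = As / (b * d)
= 2119 / (462 * 663)
= 0.0069

0.0069


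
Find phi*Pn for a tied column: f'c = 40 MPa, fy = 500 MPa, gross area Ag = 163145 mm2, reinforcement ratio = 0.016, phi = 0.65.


Ast = rho * Ag = 0.016 * 163145 = 2610.32 mm2
phi*Pn = 0.65 * 0.80 * (0.85 * 40 * (163145 - 2610.32) + 500 * 2610.32) / 1000
= 3516.94 kN

3516.94


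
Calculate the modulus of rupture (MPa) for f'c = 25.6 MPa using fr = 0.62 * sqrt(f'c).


fr = 0.62 * sqrt(25.6)
= 3.137 MPa

3.137


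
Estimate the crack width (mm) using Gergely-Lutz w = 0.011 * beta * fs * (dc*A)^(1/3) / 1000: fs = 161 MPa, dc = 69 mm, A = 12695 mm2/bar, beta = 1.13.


w = 0.011 * beta * fs * (dc * A)^(1/3) / 1000
= 0.011 * 1.13 * 161 * (69 * 12695)^(1/3) / 1000
= 0.191 mm

0.191


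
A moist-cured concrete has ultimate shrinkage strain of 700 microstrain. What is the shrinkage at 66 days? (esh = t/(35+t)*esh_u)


esh(66) = 66 / (35 + 66) * 700
= 66 / 101 * 700
= 457.4 microstrain

457.4


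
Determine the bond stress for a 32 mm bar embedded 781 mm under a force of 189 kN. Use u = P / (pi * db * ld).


u = P / (pi * db * ld)
= 189 * 1000 / (pi * 32 * 781)
= 2.407 MPa

2.407


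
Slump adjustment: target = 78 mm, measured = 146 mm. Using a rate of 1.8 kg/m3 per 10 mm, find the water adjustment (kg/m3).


Difference = 78 - 146 = -68 mm
Water adjustment = -68 * 1.8 / 10 = -12.2 kg/m3

-12.2


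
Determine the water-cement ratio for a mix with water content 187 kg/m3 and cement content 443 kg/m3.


w/c = water / cement
w/c = 187 / 443 = 0.422

0.422


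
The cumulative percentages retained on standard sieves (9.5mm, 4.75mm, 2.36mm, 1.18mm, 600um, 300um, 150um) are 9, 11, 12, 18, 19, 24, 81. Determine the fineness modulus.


FM = sum(cumulative % retained) / 100
= 174 / 100
= 1.74

1.74


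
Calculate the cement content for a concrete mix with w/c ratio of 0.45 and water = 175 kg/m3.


Cement = water / (w/c)
= 175 / 0.45
= 388.9 kg/m3

388.9


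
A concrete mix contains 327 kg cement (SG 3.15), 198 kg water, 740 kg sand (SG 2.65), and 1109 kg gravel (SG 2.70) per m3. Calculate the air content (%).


Vol cement = 327 / (3.15 * 1000) = 0.10381 m3
Vol water = 198 / 1000 = 0.198 m3
Vol sand = 740 / (2.65 * 1000) = 0.279245 m3
Vol gravel = 1109 / (2.70 * 1000) = 0.410741 m3
Total solid + water volume = 0.991796 m3
Air = (1 - 0.991796) * 100 = 0.82%

0.82


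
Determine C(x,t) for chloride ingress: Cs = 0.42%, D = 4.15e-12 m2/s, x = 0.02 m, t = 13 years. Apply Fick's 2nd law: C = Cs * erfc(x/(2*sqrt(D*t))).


t_seconds = 13 * 365.25 * 24 * 3600 = 410248800.0 s
arg = 0.02 / (2 * sqrt(4.15e-12 * 410248800.0))
= 0.2424
erfc(0.2424) = 0.7318
C = 0.42 * 0.7318 = 0.3074%

0.3074


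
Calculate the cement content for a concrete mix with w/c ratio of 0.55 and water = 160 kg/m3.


Cement = water / (w/c)
= 160 / 0.55
= 290.9 kg/m3

290.9


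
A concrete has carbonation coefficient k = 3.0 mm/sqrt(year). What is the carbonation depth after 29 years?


depth = k * sqrt(t)
= 3.0 * sqrt(29)
= 16.16 mm

16.16


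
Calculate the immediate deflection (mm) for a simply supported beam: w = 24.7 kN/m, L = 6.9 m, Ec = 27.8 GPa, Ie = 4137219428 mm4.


Convert: L = 6.9 m = 6900 mm, Ec = 27.8 GPa = 27800 MPa
delta = 5 * 24.7 * 6900^4 / (384 * 27800 * 4137219428)
= 6.34 mm

6.34


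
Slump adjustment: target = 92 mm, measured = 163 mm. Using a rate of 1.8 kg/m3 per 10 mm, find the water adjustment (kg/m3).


Difference = 92 - 163 = -71 mm
Water adjustment = -71 * 1.8 / 10 = -12.8 kg/m3

-12.8


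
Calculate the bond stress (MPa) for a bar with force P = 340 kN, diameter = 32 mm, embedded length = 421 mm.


u = P / (pi * db * ld)
= 340 * 1000 / (pi * 32 * 421)
= 8.033 MPa

8.033


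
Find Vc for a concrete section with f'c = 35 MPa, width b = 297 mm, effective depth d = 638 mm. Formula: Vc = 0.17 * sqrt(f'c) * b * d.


Vc = 0.17 * sqrt(35) * 297 * 638 / 1000
= 190.57 kN

190.57


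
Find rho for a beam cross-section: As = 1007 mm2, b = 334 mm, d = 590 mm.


rho = As / (b * d)
= 1007 / (334 * 590)
= 0.0051

0.0051


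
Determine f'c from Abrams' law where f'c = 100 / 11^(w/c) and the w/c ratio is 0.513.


f'c = 100 / 11^0.513
= 100 / 3.422
= 29.23 MPa

29.23


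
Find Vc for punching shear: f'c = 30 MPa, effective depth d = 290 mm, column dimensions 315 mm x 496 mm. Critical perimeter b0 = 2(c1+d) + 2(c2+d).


b0 = 2*(315 + 290) + 2*(496 + 290) = 2782 mm
Vc = 0.33 * sqrt(30) * 2782 * 290 / 1000
= 1458.24 kN

1458.24


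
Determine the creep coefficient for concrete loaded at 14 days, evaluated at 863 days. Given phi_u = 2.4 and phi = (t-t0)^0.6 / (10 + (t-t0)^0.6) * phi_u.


dt = 863 - 14 = 849
phi = 849^0.6 / (10 + 849^0.6) * 2.4
= 2.043

2.043


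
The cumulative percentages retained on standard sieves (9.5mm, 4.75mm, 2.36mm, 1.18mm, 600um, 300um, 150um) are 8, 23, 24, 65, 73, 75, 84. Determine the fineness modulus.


FM = sum(cumulative % retained) / 100
= 352 / 100
= 3.52

3.52


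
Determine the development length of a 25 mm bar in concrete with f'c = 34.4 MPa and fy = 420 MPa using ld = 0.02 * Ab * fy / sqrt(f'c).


Ab = pi * 25^2 / 4 = 490.874 mm2
ld = 0.02 * 490.874 * 420 / sqrt(34.4)
= 703.0 mm

703.0


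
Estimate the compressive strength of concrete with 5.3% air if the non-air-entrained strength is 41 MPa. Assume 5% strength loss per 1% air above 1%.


Strength loss = (5.3 - 1) * 5 = 21.5%
f'c = 41 * (1 - 21.5/100)
= 32.19 MPa

32.19


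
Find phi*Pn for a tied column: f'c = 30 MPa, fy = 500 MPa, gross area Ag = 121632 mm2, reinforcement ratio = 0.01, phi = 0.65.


Ast = rho * Ag = 0.01 * 121632 = 1216.32 mm2
phi*Pn = 0.65 * 0.80 * (0.85 * 30 * (121632 - 1216.32) + 500 * 1216.32) / 1000
= 1912.96 kN

1912.96


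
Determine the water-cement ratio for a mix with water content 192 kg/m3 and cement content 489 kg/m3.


w/c = water / cement
w/c = 192 / 489 = 0.393

0.393


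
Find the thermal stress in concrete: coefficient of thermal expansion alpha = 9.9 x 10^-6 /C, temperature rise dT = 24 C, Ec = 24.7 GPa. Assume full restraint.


sigma = alpha * dT * Ec
= 9.9e-6 * 24 * 24.7 * 1000
= 5.869 MPa

5.869


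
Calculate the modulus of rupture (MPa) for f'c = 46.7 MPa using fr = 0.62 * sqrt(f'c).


fr = 0.62 * sqrt(46.7)
= 4.237 MPa

4.237


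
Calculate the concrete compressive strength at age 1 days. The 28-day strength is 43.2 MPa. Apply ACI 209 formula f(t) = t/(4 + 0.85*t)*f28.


f(1) = 1 / (4 + 0.85 * 1) * 43.2
= 1 / 4.85 * 43.2
= 8.91 MPa

8.91


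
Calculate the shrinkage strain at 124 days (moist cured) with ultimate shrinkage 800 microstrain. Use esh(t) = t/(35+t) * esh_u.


esh(124) = 124 / (35 + 124) * 800
= 124 / 159 * 800
= 623.9 microstrain

623.9


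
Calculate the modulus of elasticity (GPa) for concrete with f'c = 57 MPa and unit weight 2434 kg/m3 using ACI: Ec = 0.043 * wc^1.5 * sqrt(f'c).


Ec = 0.043 * 2434^1.5 * sqrt(57) / 1000
= 38.98 GPa

38.98


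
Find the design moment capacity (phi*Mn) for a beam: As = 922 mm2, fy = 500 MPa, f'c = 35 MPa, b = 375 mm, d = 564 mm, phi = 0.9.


a = As * fy / (0.85 * f'c * b)
= 922 * 500 / (0.85 * 35 * 375)
= 41.3221 mm
Mn = As * fy * (d - a/2) / 10^6
= 250.4792 kN-m
phi*Mn = 0.9 * 250.4792 = 225.43 kN-m

225.43


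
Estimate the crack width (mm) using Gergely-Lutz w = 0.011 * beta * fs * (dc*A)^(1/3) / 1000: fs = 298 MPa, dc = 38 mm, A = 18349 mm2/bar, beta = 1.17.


w = 0.011 * beta * fs * (dc * A)^(1/3) / 1000
= 0.011 * 1.17 * 298 * (38 * 18349)^(1/3) / 1000
= 0.34 mm

0.34


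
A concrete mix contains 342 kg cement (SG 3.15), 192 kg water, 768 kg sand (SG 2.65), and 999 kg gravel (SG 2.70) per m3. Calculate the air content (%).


Vol cement = 342 / (3.15 * 1000) = 0.108571 m3
Vol water = 192 / 1000 = 0.192 m3
Vol sand = 768 / (2.65 * 1000) = 0.289811 m3
Vol gravel = 999 / (2.70 * 1000) = 0.37 m3
Total solid + water volume = 0.960383 m3
Air = (1 - 0.960383) * 100 = 3.96%

3.96


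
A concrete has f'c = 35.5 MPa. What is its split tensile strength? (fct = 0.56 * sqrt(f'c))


fct = 0.56 * sqrt(35.5)
= 0.56 * 5.958
= 3.337 MPa

3.337


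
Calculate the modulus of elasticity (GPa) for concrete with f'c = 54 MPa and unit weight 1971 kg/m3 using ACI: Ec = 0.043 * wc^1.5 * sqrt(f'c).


Ec = 0.043 * 1971^1.5 * sqrt(54) / 1000
= 27.65 GPa

27.65


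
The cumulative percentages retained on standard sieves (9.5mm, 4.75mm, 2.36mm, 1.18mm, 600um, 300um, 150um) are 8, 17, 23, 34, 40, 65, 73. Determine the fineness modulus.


FM = sum(cumulative % retained) / 100
= 260 / 100
= 2.6

2.6


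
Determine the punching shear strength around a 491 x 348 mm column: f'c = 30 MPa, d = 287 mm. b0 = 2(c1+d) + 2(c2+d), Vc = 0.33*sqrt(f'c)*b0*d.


b0 = 2*(491 + 287) + 2*(348 + 287) = 2826 mm
Vc = 0.33 * sqrt(30) * 2826 * 287 / 1000
= 1465.98 kN

1465.98


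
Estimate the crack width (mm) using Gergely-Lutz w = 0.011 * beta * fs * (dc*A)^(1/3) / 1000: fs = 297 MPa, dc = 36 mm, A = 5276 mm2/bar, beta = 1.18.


w = 0.011 * beta * fs * (dc * A)^(1/3) / 1000
= 0.011 * 1.18 * 297 * (36 * 5276)^(1/3) / 1000
= 0.222 mm

0.222


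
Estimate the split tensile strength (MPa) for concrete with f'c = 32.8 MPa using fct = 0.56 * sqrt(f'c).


fct = 0.56 * sqrt(32.8)
= 0.56 * 5.727
= 3.207 MPa

3.207


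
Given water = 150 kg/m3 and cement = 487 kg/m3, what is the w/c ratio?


w/c = water / cement
w/c = 150 / 487 = 0.308

0.308


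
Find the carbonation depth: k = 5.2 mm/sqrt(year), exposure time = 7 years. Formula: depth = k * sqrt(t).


depth = k * sqrt(t)
= 5.2 * sqrt(7)
= 13.76 mm

13.76


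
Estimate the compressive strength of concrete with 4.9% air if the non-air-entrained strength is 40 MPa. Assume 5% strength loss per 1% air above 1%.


Strength loss = (4.9 - 1) * 5 = 19.5%
f'c = 40 * (1 - 19.5/100)
= 32.2 MPa

32.2


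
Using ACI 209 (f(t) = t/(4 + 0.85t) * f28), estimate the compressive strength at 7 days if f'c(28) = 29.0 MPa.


f(7) = 7 / (4 + 0.85 * 7) * 29.0
= 7 / 9.95 * 29.0
= 20.4 MPa

20.4


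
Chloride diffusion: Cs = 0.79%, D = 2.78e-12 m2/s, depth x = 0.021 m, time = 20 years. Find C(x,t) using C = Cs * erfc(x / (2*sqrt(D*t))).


t_seconds = 20 * 365.25 * 24 * 3600 = 631152000.0 s
arg = 0.021 / (2 * sqrt(2.78e-12 * 631152000.0))
= 0.2507
erfc(0.2507) = 0.723
C = 0.79 * 0.723 = 0.5711%

0.5711


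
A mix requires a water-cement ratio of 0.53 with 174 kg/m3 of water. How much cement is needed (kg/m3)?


Cement = water / (w/c)
= 174 / 0.53
= 328.3 kg/m3

328.3


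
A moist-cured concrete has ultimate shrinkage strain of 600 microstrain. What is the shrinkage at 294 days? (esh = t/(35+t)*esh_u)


esh(294) = 294 / (35 + 294) * 600
= 294 / 329 * 600
= 536.2 microstrain

536.2


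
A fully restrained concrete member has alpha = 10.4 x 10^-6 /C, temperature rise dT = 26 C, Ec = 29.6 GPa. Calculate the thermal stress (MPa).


sigma = alpha * dT * Ec
= 10.4e-6 * 26 * 29.6 * 1000
= 8.004 MPa

8.004


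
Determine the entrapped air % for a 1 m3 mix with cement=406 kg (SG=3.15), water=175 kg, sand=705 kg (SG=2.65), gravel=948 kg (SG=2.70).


Vol cement = 406 / (3.15 * 1000) = 0.128889 m3
Vol water = 175 / 1000 = 0.175 m3
Vol sand = 705 / (2.65 * 1000) = 0.266038 m3
Vol gravel = 948 / (2.70 * 1000) = 0.351111 m3
Total solid + water volume = 0.921038 m3
Air = (1 - 0.921038) * 100 = 7.9%

7.9


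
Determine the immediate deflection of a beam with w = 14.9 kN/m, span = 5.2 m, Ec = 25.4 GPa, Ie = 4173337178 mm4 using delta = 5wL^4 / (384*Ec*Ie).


Convert: L = 5.2 m = 5200 mm, Ec = 25.4 GPa = 25400 MPa
delta = 5 * 14.9 * 5200^4 / (384 * 25400 * 4173337178)
= 1.34 mm

1.34


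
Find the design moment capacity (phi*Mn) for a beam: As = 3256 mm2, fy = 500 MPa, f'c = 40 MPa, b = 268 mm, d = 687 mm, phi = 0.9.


a = As * fy / (0.85 * f'c * b)
= 3256 * 500 / (0.85 * 40 * 268)
= 178.6655 mm
Mn = As * fy * (d - a/2) / 10^6
= 973.0023 kN-m
phi*Mn = 0.9 * 973.0023 = 875.7 kN-m

875.7


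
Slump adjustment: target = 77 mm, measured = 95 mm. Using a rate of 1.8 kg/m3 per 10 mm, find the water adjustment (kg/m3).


Difference = 77 - 95 = -18 mm
Water adjustment = -18 * 1.8 / 10 = -3.2 kg/m3

-3.2


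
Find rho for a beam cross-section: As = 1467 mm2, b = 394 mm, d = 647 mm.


rho = As / (b * d)
= 1467 / (394 * 647)
= 0.0058

0.0058


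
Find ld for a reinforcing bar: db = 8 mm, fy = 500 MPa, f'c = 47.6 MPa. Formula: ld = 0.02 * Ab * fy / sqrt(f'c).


Ab = pi * 8^2 / 4 = 50.265 mm2
ld = 0.02 * 50.265 * 500 / sqrt(47.6)
= 72.9 mm

72.9


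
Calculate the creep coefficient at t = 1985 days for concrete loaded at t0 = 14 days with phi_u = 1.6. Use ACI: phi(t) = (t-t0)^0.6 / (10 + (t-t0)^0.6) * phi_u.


dt = 1985 - 14 = 1971
phi = 1971^0.6 / (10 + 1971^0.6) * 1.6
= 1.447

1.447


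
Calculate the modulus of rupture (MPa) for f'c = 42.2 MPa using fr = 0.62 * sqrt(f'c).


fr = 0.62 * sqrt(42.2)
= 4.028 MPa

4.028


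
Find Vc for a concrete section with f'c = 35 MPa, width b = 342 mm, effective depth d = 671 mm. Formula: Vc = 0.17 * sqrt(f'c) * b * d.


Vc = 0.17 * sqrt(35) * 342 * 671 / 1000
= 230.8 kN

230.8
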